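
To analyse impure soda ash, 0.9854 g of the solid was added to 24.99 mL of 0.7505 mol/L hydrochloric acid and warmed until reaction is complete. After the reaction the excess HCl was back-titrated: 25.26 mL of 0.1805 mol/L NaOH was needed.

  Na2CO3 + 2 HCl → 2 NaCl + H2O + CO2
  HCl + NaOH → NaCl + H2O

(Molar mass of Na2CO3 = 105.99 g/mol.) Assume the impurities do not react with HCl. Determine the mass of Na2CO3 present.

n(HCl) added = 0.02499 × 0.7505 = 0.01875 mol
n(NaOH) used in back-titration = 0.02526 × 0.1805 = 4.559 × 10^-3 mol
n(HCl) left over = 4.559 × 10^-3 mol (1:1 ratio)
n(HCl) consumed by analyte = 0.01875 − 4.559 × 10^-3 = 0.01420 mol
From the 1:2 ratio, n(Na2CO3) = 1/2 × 0.01420 = 7.098 × 10^-3 mol
mass of Na2CO3 = 7.098 × 10^-3 × 105.99 = 0.7523 g

0.7523 g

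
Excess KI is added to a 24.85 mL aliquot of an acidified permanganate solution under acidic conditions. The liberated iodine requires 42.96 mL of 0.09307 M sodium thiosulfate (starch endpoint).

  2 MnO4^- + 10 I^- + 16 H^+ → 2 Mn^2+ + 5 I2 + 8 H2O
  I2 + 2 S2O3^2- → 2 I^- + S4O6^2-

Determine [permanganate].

0.03218 M

n(S2O3^2-) = 0.04296 × 0.09307 = 3.998 × 10^-3 mol
n(I2) = n(S2O3^2-)/2 = 1.999 × 10^-3 mol
From the 2:5 ratio, n(MnO4^-) in the aliquot = 2/5 × 1.999 × 10^-3 = 7.997 × 10^-4 mol
[MnO4^-] = 7.997 × 10^-4 / 0.02485 = 0.03218 mol/L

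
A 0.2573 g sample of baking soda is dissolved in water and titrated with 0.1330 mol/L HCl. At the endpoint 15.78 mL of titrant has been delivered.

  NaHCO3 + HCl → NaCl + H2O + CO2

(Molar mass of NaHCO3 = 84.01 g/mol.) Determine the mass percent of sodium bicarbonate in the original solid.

68.53 %

n(HCl) = 0.01578 L × 0.1330 mol/L = 2.099 × 10^-3 mol
n(NaHCO3) = 2.099 × 10^-3 mol (1:1 ratio)
mass of NaHCO3 = 2.099 × 10^-3 × 84.01 g/mol = 0.1763 g
% NaHCO3 = 0.1763 / 0.2573 × 100 = 68.53 %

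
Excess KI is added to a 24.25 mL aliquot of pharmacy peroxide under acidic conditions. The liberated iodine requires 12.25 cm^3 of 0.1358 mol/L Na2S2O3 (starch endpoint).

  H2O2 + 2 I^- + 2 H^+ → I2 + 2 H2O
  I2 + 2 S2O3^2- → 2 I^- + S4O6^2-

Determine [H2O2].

n(S2O3^2-) = 0.01225 × 0.1358 = 1.664 × 10^-3 mol
n(I2) = n(S2O3^2-)/2 = 8.318 × 10^-4 mol
n(H2O2) in the aliquot = 8.318 × 10^-4 mol (1:1 ratio)
[H2O2] = 8.318 × 10^-4 / 0.02425 = 0.03430 mol/L

0.03430 mol/L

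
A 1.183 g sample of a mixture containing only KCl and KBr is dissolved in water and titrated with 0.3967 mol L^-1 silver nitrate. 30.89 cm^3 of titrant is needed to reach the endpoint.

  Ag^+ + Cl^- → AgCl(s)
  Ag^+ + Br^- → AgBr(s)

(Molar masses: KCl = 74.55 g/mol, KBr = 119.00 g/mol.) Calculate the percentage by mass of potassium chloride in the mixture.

n(AgNO3) = 0.03089 × 0.3967 = 0.01225 mol
Let x = n(KCl), y = n(KBr).
Titrant: 1x + 1y = 0.01225;  mass: 74.55x + 119.00y = 1.183
Solving, x = 6.192 × 10^-3 mol, y = 6.062 × 10^-3 mol
mass of KCl = 6.192 × 10^-3 × 74.55 = 0.4616 g
% KCl = 0.4616 / 1.183 × 100 = 39.02 %

39.02 %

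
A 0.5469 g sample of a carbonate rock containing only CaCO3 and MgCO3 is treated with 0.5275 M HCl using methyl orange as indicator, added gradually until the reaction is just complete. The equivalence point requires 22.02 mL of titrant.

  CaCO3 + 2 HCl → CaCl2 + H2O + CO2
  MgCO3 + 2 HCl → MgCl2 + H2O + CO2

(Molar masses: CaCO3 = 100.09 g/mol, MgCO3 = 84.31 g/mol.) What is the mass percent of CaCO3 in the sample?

n(HCl) = 0.02202 × 0.5275 = 0.01162 mol
Let x = n(CaCO3), y = n(MgCO3).
Titrant: 2x + 2y = 0.01162;  mass: 100.09x + 84.31y = 0.5469
Solving, x = 3.628 × 10^-3 mol, y = 2.180 × 10^-3 mol
mass of CaCO3 = 3.628 × 10^-3 × 100.09 = 0.3631 g
% CaCO3 = 0.3631 / 0.5469 × 100 = 66.39 %

66.39 %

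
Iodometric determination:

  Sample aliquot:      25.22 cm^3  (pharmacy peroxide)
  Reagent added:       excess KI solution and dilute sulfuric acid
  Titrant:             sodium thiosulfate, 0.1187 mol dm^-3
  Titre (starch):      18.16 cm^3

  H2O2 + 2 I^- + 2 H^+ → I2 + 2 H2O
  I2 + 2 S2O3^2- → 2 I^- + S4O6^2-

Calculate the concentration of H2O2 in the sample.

0.04274 mol/L

n(S2O3^2-) = 0.01816 × 0.1187 = 2.156 × 10^-3 mol
n(I2) = n(S2O3^2-)/2 = 1.078 × 10^-3 mol
n(H2O2) in the aliquot = 1.078 × 10^-3 mol (1:1 ratio)
[H2O2] = 1.078 × 10^-3 / 0.02522 = 0.04274 mol/L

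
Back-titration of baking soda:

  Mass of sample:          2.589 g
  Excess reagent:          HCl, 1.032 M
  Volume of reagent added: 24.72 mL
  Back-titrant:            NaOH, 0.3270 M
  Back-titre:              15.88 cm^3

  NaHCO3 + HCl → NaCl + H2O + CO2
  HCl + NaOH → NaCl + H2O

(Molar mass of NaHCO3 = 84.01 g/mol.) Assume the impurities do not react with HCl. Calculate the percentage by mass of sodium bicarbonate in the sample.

n(HCl) added = 0.02472 × 1.032 = 0.02551 mol
n(NaOH) used in back-titration = 0.01588 × 0.3270 = 5.193 × 10^-3 mol
n(HCl) left over = 5.193 × 10^-3 mol (1:1 ratio)
n(HCl) consumed by analyte = 0.02551 − 5.193 × 10^-3 = 0.02032 mol
n(NaHCO3) = 0.02032 mol (1:1 ratio)
mass of NaHCO3 = 0.02032 × 84.01 = 1.707 g
% NaHCO3 = 1.707 / 2.589 × 100 = 65.93 %

65.93 %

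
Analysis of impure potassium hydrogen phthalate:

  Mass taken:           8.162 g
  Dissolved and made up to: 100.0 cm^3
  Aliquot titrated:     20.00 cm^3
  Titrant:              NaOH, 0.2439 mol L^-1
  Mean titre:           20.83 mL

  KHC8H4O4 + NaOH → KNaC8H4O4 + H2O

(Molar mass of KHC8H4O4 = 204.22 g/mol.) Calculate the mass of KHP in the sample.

5.188 g

n(NaOH) per titration = 0.02083 × 0.2439 = 5.080 × 10^-3 mol
n(KHC8H4O4) in each aliquot = 5.080 × 10^-3 mol (1:1 ratio)
n(KHC8H4O4) in the whole flask = 5.080 × 10^-3 × 100.0/20.00 = 0.02540 mol
mass of KHC8H4O4 = 0.02540 × 204.22 = 5.188 g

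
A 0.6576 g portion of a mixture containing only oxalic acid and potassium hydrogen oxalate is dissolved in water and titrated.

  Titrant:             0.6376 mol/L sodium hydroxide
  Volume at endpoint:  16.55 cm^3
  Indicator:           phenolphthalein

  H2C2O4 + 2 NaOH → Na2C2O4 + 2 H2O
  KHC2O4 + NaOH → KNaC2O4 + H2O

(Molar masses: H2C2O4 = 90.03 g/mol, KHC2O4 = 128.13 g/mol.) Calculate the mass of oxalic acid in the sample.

n(NaOH) = 0.01655 × 0.6376 = 0.01055 mol
Let x = n(H2C2O4), y = n(KHC2O4).
Titrant: 2x + 1y = 0.01055;  mass: 90.03x + 128.13y = 0.6576
Solving, x = 4.178 × 10^-3 mol, y = 2.197 × 10^-3 mol
mass of H2C2O4 = 4.178 × 10^-3 × 90.03 = 0.3761 g

0.3761 g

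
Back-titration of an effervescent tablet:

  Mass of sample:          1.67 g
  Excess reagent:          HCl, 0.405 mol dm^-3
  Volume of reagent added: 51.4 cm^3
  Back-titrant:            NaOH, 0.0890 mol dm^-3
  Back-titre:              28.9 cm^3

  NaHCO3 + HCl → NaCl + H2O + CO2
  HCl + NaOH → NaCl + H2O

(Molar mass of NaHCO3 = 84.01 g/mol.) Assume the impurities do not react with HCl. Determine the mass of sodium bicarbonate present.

n(HCl) added = 0.0514 × 0.405 = 0.0208 mol
n(NaOH) used in back-titration = 0.0289 × 0.0890 = 2.57 × 10^-3 mol
n(HCl) left over = 2.57 × 10^-3 mol (1:1 ratio)
n(HCl) consumed by analyte = 0.0208 − 2.57 × 10^-3 = 0.0182 mol
n(NaHCO3) = 0.0182 mol (1:1 ratio)
mass of NaHCO3 = 0.0182 × 84.01 = 1.53 g

1.53 g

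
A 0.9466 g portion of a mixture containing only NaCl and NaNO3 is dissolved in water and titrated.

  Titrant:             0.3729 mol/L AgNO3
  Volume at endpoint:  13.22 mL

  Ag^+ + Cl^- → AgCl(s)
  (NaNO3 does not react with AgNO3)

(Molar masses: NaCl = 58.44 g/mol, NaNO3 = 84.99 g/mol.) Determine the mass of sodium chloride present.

n(AgNO3) = 0.01322 × 0.3729 = 4.930 × 10^-3 mol
Let x = n(NaCl), y = n(NaNO3).
Titrant: 1x = 4.930 × 10^-3;  mass: 58.44x + 84.99y = 0.9466
Solving, x = 4.930 × 10^-3 mol, y = 7.748 × 10^-3 mol
mass of NaCl = 4.930 × 10^-3 × 58.44 = 0.2881 g

0.2881 g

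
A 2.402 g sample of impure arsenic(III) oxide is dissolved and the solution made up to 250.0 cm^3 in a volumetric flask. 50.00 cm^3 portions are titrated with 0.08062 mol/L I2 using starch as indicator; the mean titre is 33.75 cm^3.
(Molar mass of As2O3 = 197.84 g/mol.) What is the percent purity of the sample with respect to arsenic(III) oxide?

As2O3 + 2 I2 + 2 H2O → As2O5 + 4 HI
n(I2) per titration = 0.03375 × 0.08062 = 2.721 × 10^-3 mol
From the 1:2 ratio, n(As2O3) in each aliquot = 1/2 × 2.721 × 10^-3 = 1.360 × 10^-3 mol
n(As2O3) in the whole flask = 1.360 × 10^-3 × 250.0/50.00 = 6.802 × 10^-3 mol
mass of As2O3 = 6.802 × 10^-3 × 197.84 = 1.346 g
% As2O3 = 1.346 / 2.402 × 100 = 56.03 %

56.03 %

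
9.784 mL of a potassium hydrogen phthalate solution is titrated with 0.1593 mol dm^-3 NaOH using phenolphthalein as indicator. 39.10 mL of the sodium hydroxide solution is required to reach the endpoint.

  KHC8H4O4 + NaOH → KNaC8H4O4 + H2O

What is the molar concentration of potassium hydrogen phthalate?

n(NaOH) = 0.03910 L × 0.1593 mol/L = 6.229 × 10^-3 mol
n(KHC8H4O4) = 6.229 × 10^-3 mol (1:1 mole ratio)
[KHC8H4O4] = 6.229 × 10^-3 mol / 0.009784 L = 0.6366 mol/L

0.6366 mol/L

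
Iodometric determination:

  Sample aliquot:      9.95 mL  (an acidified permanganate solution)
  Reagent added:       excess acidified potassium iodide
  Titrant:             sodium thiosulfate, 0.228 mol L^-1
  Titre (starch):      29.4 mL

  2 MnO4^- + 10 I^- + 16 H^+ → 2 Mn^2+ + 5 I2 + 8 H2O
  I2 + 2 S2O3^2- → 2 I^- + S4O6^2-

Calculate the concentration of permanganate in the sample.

n(S2O3^2-) = 0.0294 × 0.228 = 6.70 × 10^-3 mol
n(I2) = n(S2O3^2-)/2 = 3.35 × 10^-3 mol
From the 2:5 ratio, n(MnO4^-) in the aliquot = 2/5 × 3.35 × 10^-3 = 1.34 × 10^-3 mol
[MnO4^-] = 1.34 × 10^-3 / 0.00995 = 0.135 mol/L

0.135 mol/L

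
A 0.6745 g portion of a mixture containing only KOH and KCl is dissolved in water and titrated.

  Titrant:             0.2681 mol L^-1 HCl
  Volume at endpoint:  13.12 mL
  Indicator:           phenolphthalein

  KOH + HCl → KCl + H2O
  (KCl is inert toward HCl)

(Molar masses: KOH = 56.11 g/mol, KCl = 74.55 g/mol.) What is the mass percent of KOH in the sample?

n(HCl) = 0.01312 × 0.2681 = 3.517 × 10^-3 mol
Let x = n(KOH), y = n(KCl).
Titrant: 1x = 3.517 × 10^-3;  mass: 56.11x + 74.55y = 0.6745
Solving, x = 3.517 × 10^-3 mol, y = 6.400 × 10^-3 mol
mass of KOH = 3.517 × 10^-3 × 56.11 = 0.1974 g
% KOH = 0.1974 / 0.6745 × 100 = 29.26 %

29.26 %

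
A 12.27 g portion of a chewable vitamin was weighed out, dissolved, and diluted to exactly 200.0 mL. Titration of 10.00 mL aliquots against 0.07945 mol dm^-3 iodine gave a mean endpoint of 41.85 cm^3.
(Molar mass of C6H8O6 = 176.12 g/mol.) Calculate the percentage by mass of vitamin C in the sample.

C6H8O6 + I2 → C6H6O6 + 2 HI
n(I2) per titration = 0.04185 × 0.07945 = 3.325 × 10^-3 mol
n(C6H8O6) in each aliquot = 3.325 × 10^-3 mol (1:1 ratio)
n(C6H8O6) in the whole flask = 3.325 × 10^-3 × 200.0/10.00 = 0.06650 mol
mass of C6H8O6 = 0.06650 × 176.12 = 11.71 g
% C6H8O6 = 11.71 / 12.27 × 100 = 95.45 %

95.45 %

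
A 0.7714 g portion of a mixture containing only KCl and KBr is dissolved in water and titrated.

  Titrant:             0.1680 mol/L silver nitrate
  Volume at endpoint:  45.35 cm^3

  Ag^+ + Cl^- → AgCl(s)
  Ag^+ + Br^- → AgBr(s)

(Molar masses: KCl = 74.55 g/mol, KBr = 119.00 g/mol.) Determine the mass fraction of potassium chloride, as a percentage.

29.40 %

n(AgNO3) = 0.04535 × 0.1680 = 7.619 × 10^-3 mol
Let x = n(KCl), y = n(KBr).
Titrant: 1x + 1y = 7.619 × 10^-3;  mass: 74.55x + 119.00y = 0.7714
Solving, x = 3.042 × 10^-3 mol, y = 4.576 × 10^-3 mol
mass of KCl = 3.042 × 10^-3 × 74.55 = 0.2268 g
% KCl = 0.2268 / 0.7714 × 100 = 29.40 %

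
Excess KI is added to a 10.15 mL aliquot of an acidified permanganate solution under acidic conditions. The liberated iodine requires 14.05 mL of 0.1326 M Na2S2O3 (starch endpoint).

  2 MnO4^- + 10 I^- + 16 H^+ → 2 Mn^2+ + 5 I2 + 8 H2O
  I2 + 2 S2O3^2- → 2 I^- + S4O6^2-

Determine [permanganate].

n(S2O3^2-) = 0.01405 × 0.1326 = 1.863 × 10^-3 mol
n(I2) = n(S2O3^2-)/2 = 9.315 × 10^-4 mol
From the 2:5 ratio, n(MnO4^-) in the aliquot = 2/5 × 9.315 × 10^-4 = 3.726 × 10^-4 mol
[MnO4^-] = 3.726 × 10^-4 / 0.01015 = 0.03671 mol/L

0.03671 M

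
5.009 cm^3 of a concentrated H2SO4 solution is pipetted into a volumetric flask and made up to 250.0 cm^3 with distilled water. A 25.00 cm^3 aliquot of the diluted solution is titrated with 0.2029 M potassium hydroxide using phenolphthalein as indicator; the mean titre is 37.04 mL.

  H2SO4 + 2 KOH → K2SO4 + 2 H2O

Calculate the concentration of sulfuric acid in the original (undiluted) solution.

7.502 M

n(KOH) = 0.03704 × 0.2029 = 7.515 × 10^-3 mol
From the 1:2 ratio, n(H2SO4) in the aliquot = 1/2 × 7.515 × 10^-3 = 3.758 × 10^-3 mol
[H2SO4]_dilute = 3.758 × 10^-3 / 0.02500 = 0.1503 mol/L
Dilution factor = 250.0 / 5.009 = 49.91
[H2SO4]_stock = 0.1503 × 49.91 = 7.502 mol/L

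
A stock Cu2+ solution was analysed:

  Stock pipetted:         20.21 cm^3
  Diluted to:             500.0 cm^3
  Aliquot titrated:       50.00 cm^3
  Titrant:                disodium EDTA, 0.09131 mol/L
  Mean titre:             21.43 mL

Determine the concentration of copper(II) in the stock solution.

0.9682 mol/L

Cu^2+ + EDTA^4- → [Cu(EDTA)]^2-
n(EDTA) = 0.02143 × 0.09131 = 1.957 × 10^-3 mol
n(Cu2+) in the aliquot = 1.957 × 10^-3 mol (1:1 ratio)
[Cu2+]_dilute = 1.957 × 10^-3 / 0.05000 = 0.03914 mol/L
Dilution factor = 500.0 / 20.21 = 24.74
[Cu2+]_stock = 0.03914 × 24.74 = 0.9682 mol/L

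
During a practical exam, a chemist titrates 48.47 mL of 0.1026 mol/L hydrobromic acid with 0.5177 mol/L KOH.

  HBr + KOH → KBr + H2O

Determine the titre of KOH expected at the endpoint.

9.606 mL

n(HBr) = 0.04847 L × 0.1026 mol/L = 4.973 × 10^-3 mol
n(KOH) = 4.973 × 10^-3 mol (1:1 stoichiometry)
V(KOH) = 4.973 × 10^-3 mol / 0.5177 mol/L = 0.009606 L = 9.606 mL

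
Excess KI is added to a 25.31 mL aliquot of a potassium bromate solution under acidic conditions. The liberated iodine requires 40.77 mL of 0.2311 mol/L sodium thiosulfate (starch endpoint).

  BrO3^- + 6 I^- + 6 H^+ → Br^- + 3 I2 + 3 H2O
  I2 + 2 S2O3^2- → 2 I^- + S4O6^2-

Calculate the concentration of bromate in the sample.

0.06204 mol/L

n(S2O3^2-) = 0.04077 × 0.2311 = 9.422 × 10^-3 mol
n(I2) = n(S2O3^2-)/2 = 4.711 × 10^-3 mol
From the 1:3 ratio, n(BrO3^-) in the aliquot = 1/3 × 4.711 × 10^-3 = 1.570 × 10^-3 mol
[BrO3^-] = 1.570 × 10^-3 / 0.02531 = 0.06204 mol/L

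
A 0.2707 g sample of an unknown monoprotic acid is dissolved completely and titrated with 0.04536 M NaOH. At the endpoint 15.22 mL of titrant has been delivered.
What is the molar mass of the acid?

392.1 g/mol

n(NaOH) = 0.01522 L × 0.04536 mol/L = 6.904 × 10^-4 mol
n(HA) = 6.904 × 10^-4 mol (1:1 ratio)
M = m / n = 0.2707 g / 6.904 × 10^-4 mol = 392.1 g/mol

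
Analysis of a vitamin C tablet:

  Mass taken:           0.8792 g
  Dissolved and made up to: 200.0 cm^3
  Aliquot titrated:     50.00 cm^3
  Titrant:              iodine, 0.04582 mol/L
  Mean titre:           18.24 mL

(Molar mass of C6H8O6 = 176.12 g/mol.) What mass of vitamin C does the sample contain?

C6H8O6 + I2 → C6H6O6 + 2 HI
n(I2) per titration = 0.01824 × 0.04582 = 8.358 × 10^-4 mol
n(C6H8O6) in each aliquot = 8.358 × 10^-4 mol (1:1 ratio)
n(C6H8O6) in the whole flask = 8.358 × 10^-4 × 200.0/50.00 = 3.343 × 10^-3 mol
mass of C6H8O6 = 3.343 × 10^-3 × 176.12 = 0.5888 g

0.5888 g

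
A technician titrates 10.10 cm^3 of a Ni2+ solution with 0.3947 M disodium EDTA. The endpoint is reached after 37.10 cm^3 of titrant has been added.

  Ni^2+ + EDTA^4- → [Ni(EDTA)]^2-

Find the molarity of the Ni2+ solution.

1.450 M

n(EDTA) = 0.03710 L × 0.3947 mol/L = 0.01464 mol
n(Ni2+) = 0.01464 mol (1:1 mole ratio)
[Ni2+] = 0.01464 mol / 0.01010 L = 1.450 mol/L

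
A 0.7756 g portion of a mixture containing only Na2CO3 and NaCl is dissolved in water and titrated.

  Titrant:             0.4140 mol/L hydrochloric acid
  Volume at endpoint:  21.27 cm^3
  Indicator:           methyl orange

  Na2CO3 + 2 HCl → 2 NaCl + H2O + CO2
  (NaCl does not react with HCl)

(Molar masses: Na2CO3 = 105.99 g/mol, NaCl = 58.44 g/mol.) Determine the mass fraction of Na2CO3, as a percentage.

n(HCl) = 0.02127 × 0.4140 = 8.806 × 10^-3 mol
Let x = n(Na2CO3), y = n(NaCl).
Titrant: 2x = 8.806 × 10^-3;  mass: 105.99x + 58.44y = 0.7756
Solving, x = 4.403 × 10^-3 mol, y = 5.286 × 10^-3 mol
mass of Na2CO3 = 4.403 × 10^-3 × 105.99 = 0.4667 g
% Na2CO3 = 0.4667 / 0.7756 × 100 = 60.17 %

60.17 %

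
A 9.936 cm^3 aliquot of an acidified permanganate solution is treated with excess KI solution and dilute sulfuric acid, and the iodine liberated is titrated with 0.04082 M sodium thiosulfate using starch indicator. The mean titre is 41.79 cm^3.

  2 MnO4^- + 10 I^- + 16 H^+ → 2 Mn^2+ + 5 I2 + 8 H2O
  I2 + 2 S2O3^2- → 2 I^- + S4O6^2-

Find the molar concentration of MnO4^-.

0.03434 M

n(S2O3^2-) = 0.04179 × 0.04082 = 1.706 × 10^-3 mol
n(I2) = n(S2O3^2-)/2 = 8.529 × 10^-4 mol
From the 2:5 ratio, n(MnO4^-) in the aliquot = 2/5 × 8.529 × 10^-4 = 3.412 × 10^-4 mol
[MnO4^-] = 3.412 × 10^-4 / 0.009936 = 0.03434 mol/L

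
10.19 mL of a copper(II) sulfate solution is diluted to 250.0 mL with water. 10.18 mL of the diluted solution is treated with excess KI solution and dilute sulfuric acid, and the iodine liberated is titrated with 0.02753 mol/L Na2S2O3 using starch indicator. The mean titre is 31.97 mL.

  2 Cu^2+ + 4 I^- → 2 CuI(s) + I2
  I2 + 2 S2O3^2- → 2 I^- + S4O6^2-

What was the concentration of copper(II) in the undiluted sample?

2.121 mol/L

n(S2O3^2-) = 0.03197 × 0.02753 = 8.801 × 10^-4 mol
n(I2) = n(S2O3^2-)/2 = 4.401 × 10^-4 mol
From the 2:1 ratio, n(Cu2+) in the aliquot = 2/1 × 4.401 × 10^-4 = 8.801 × 10^-4 mol
[Cu2+]_dilute = 8.801 × 10^-4 / 0.01018 = 0.08646 mol/L
[Cu2+]_original = 0.08646 × 250.0/10.19 = 2.121 mol/L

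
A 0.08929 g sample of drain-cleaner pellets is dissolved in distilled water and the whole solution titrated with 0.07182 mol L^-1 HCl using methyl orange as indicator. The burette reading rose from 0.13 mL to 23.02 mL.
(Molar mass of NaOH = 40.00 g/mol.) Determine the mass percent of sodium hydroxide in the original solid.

NaOH + HCl → NaCl + H2O
n(HCl) = 0.02289 L × 0.07182 mol/L = 1.644 × 10^-3 mol
n(NaOH) = 1.644 × 10^-3 mol (1:1 ratio)
mass of NaOH = 1.644 × 10^-3 × 40.00 g/mol = 0.06576 g
% NaOH = 0.06576 / 0.08929 × 100 = 73.65 %

73.65 %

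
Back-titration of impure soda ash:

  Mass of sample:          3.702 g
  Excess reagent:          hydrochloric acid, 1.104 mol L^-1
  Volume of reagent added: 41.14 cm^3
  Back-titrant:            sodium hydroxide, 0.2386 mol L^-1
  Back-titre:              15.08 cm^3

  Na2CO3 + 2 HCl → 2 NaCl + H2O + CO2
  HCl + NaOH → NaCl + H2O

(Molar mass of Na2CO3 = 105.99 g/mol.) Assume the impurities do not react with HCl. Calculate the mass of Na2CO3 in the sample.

n(HCl) added = 0.04114 × 1.104 = 0.04542 mol
n(NaOH) used in back-titration = 0.01508 × 0.2386 = 3.598 × 10^-3 mol
n(HCl) left over = 3.598 × 10^-3 mol (1:1 ratio)
n(HCl) consumed by analyte = 0.04542 − 3.598 × 10^-3 = 0.04182 mol
From the 1:2 ratio, n(Na2CO3) = 1/2 × 0.04182 = 0.02091 mol
mass of Na2CO3 = 0.02091 × 105.99 = 2.216 g

2.216 g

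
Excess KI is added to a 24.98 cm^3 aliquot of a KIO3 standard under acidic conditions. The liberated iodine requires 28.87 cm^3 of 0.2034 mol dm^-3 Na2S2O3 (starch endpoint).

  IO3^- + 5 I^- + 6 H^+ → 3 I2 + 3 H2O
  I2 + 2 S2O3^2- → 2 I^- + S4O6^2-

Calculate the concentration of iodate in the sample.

n(S2O3^2-) = 0.02887 × 0.2034 = 5.872 × 10^-3 mol
n(I2) = n(S2O3^2-)/2 = 2.936 × 10^-3 mol
From the 1:3 ratio, n(IO3^-) in the aliquot = 1/3 × 2.936 × 10^-3 = 9.787 × 10^-4 mol
[IO3^-] = 9.787 × 10^-4 / 0.02498 = 0.03918 mol/L

0.03918 mol/L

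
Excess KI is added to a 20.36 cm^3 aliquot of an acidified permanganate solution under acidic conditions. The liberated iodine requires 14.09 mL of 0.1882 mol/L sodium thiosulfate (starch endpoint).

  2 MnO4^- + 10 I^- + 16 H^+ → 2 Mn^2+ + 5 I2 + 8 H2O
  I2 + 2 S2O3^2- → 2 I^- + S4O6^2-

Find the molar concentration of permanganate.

n(S2O3^2-) = 0.01409 × 0.1882 = 2.652 × 10^-3 mol
n(I2) = n(S2O3^2-)/2 = 1.326 × 10^-3 mol
From the 2:5 ratio, n(MnO4^-) in the aliquot = 2/5 × 1.326 × 10^-3 = 5.303 × 10^-4 mol
[MnO4^-] = 5.303 × 10^-4 / 0.02036 = 0.02605 mol/L

0.02605 mol/L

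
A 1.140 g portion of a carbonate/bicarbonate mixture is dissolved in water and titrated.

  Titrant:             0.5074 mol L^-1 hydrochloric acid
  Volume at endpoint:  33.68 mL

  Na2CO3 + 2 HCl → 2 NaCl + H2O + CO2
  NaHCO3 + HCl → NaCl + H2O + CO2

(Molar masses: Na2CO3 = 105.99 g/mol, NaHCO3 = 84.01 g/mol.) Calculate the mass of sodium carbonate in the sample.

0.5052 g

n(HCl) = 0.03368 × 0.5074 = 0.01709 mol
Let x = n(Na2CO3), y = n(NaHCO3).
Titrant: 2x + 1y = 0.01709;  mass: 105.99x + 84.01y = 1.140
Solving, x = 4.767 × 10^-3 mol, y = 7.556 × 10^-3 mol
mass of Na2CO3 = 4.767 × 10^-3 × 105.99 = 0.5052 g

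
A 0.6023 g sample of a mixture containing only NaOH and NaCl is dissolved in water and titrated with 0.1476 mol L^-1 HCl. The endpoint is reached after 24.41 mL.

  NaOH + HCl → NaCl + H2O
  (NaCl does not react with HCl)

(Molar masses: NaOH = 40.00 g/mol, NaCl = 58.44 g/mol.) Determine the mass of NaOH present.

0.1441 g

n(HCl) = 0.02441 × 0.1476 = 3.603 × 10^-3 mol
Let x = n(NaOH), y = n(NaCl).
Titrant: 1x = 3.603 × 10^-3;  mass: 40.00x + 58.44y = 0.6023
Solving, x = 3.603 × 10^-3 mol, y = 7.840 × 10^-3 mol
mass of NaOH = 3.603 × 10^-3 × 40.00 = 0.1441 g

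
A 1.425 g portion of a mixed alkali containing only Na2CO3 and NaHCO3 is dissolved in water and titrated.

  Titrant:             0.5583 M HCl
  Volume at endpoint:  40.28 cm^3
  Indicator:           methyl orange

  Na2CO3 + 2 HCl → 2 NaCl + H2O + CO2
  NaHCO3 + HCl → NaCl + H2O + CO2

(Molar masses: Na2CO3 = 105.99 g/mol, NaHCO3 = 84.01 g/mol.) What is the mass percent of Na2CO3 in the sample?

n(HCl) = 0.04028 × 0.5583 = 0.02249 mol
Let x = n(Na2CO3), y = n(NaHCO3).
Titrant: 2x + 1y = 0.02249;  mass: 105.99x + 84.01y = 1.425
Solving, x = 7.484 × 10^-3 mol, y = 7.520 × 10^-3 mol
mass of Na2CO3 = 7.484 × 10^-3 × 105.99 = 0.7932 g
% Na2CO3 = 0.7932 / 1.425 × 100 = 55.67 %

55.67 %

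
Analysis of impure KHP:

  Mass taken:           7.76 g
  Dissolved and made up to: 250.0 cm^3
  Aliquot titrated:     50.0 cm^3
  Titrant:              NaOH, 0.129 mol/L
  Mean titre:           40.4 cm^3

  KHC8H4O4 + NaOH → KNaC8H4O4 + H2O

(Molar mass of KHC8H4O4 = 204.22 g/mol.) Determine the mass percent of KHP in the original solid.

n(NaOH) per titration = 0.0404 × 0.129 = 5.21 × 10^-3 mol
n(KHC8H4O4) in each aliquot = 5.21 × 10^-3 mol (1:1 ratio)
n(KHC8H4O4) in the whole flask = 5.21 × 10^-3 × 250.0/50.0 = 0.0261 mol
mass of KHC8H4O4 = 0.0261 × 204.22 = 5.32 g
% KHC8H4O4 = 5.32 / 7.76 × 100 = 68.6 %

68.6 %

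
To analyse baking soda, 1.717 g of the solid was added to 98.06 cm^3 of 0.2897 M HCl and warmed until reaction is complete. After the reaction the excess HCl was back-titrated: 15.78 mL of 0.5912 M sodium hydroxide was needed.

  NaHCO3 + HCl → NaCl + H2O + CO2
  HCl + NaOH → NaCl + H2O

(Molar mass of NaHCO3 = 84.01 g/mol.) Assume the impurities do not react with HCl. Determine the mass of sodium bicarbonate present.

1.603 g

n(HCl) added = 0.09806 × 0.2897 = 0.02841 mol
n(NaOH) used in back-titration = 0.01578 × 0.5912 = 9.329 × 10^-3 mol
n(HCl) left over = 9.329 × 10^-3 mol (1:1 ratio)
n(HCl) consumed by analyte = 0.02841 − 9.329 × 10^-3 = 0.01908 mol
n(NaHCO3) = 0.01908 mol (1:1 ratio)
mass of NaHCO3 = 0.01908 × 84.01 = 1.603 g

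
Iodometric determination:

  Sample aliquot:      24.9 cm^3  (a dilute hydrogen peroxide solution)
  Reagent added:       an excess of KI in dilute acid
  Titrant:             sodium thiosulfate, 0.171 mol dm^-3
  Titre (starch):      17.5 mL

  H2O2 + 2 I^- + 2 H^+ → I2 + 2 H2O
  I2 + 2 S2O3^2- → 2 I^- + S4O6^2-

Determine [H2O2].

0.0601 mol/L

n(S2O3^2-) = 0.0175 × 0.171 = 2.99 × 10^-3 mol
n(I2) = n(S2O3^2-)/2 = 1.50 × 10^-3 mol
n(H2O2) in the aliquot = 1.50 × 10^-3 mol (1:1 ratio)
[H2O2] = 1.50 × 10^-3 / 0.0249 = 0.0601 mol/L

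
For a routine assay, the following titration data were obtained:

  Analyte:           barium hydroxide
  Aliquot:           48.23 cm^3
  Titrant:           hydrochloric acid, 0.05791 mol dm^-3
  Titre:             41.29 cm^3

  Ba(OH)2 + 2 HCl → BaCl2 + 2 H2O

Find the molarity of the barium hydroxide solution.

n(HCl) = 0.04129 L × 0.05791 mol/L = 2.391 × 10^-3 mol
From the 1:2 mole ratio, n(Ba(OH)2) = 1/2 × 2.391 × 10^-3 = 1.196 × 10^-3 mol
[Ba(OH)2] = 1.196 × 10^-3 mol / 0.04823 L = 0.02479 mol/L

0.02479 mol/L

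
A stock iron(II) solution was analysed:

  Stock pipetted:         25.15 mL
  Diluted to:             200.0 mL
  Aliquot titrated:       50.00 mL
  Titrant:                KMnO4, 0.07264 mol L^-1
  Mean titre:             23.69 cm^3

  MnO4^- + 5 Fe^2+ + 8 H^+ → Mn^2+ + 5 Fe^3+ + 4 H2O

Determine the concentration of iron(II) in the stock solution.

n(KMnO4) = 0.02369 × 0.07264 = 1.721 × 10^-3 mol
From the 5:1 ratio, n(Fe2+) in the aliquot = 5/1 × 1.721 × 10^-3 = 8.604 × 10^-3 mol
[Fe2+]_dilute = 8.604 × 10^-3 / 0.05000 = 0.1721 mol/L
Dilution factor = 200.0 / 25.15 = 7.952
[Fe2+]_stock = 0.1721 × 7.952 = 1.368 mol/L

1.368 mol/L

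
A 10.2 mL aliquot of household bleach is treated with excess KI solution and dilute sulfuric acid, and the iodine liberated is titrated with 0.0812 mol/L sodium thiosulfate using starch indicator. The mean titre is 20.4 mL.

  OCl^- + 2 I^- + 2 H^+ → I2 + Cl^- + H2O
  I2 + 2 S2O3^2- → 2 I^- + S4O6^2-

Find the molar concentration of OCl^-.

n(S2O3^2-) = 0.0204 × 0.0812 = 1.66 × 10^-3 mol
n(I2) = n(S2O3^2-)/2 = 8.28 × 10^-4 mol
n(OCl^-) in the aliquot = 8.28 × 10^-4 mol (1:1 ratio)
[OCl^-] = 8.28 × 10^-4 / 0.0102 = 0.0812 mol/L

0.0812 mol/L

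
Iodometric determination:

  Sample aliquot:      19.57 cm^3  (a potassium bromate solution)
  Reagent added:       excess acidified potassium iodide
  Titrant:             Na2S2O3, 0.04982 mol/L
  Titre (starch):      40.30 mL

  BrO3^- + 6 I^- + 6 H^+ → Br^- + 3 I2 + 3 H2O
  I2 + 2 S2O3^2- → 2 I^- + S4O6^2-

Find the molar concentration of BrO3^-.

n(S2O3^2-) = 0.04030 × 0.04982 = 2.008 × 10^-3 mol
n(I2) = n(S2O3^2-)/2 = 1.004 × 10^-3 mol
From the 1:3 ratio, n(BrO3^-) in the aliquot = 1/3 × 1.004 × 10^-3 = 3.346 × 10^-4 mol
[BrO3^-] = 3.346 × 10^-4 / 0.01957 = 0.01710 mol/L

0.01710 mol/L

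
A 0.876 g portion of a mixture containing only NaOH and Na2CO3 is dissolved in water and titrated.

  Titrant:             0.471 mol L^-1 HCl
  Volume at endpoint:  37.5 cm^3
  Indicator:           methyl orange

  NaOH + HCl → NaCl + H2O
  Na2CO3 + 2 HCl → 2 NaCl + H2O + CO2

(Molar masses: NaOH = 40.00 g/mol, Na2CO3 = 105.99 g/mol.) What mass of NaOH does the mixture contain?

0.185 g

n(HCl) = 0.0375 × 0.471 = 0.0177 mol
Let x = n(NaOH), y = n(Na2CO3).
Titrant: 1x + 2y = 0.0177;  mass: 40.00x + 105.99y = 0.876
Solving, x = 4.62 × 10^-3 mol, y = 6.52 × 10^-3 mol
mass of NaOH = 4.62 × 10^-3 × 40.00 = 0.185 g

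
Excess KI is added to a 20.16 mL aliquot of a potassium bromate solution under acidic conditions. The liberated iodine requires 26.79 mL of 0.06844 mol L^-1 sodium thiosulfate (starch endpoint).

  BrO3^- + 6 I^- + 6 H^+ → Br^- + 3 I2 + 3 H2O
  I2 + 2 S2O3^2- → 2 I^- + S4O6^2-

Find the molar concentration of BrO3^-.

0.01516 mol/L

n(S2O3^2-) = 0.02679 × 0.06844 = 1.834 × 10^-3 mol
n(I2) = n(S2O3^2-)/2 = 9.168 × 10^-4 mol
From the 1:3 ratio, n(BrO3^-) in the aliquot = 1/3 × 9.168 × 10^-4 = 3.056 × 10^-4 mol
[BrO3^-] = 3.056 × 10^-4 / 0.02016 = 0.01516 mol/L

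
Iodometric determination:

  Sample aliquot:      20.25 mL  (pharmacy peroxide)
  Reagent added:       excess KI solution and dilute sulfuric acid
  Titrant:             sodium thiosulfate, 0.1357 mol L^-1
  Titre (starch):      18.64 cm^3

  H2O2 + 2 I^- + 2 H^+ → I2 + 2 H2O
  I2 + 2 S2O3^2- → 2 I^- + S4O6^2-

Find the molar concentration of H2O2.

0.06246 mol/L

n(S2O3^2-) = 0.01864 × 0.1357 = 2.529 × 10^-3 mol
n(I2) = n(S2O3^2-)/2 = 1.265 × 10^-3 mol
n(H2O2) in the aliquot = 1.265 × 10^-3 mol (1:1 ratio)
[H2O2] = 1.265 × 10^-3 / 0.02025 = 0.06246 mol/L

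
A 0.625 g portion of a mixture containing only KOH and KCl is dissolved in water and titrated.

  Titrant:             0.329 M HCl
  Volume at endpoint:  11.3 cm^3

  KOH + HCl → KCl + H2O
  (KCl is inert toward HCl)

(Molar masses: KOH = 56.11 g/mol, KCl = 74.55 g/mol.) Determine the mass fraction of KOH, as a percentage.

n(HCl) = 0.0113 × 0.329 = 3.72 × 10^-3 mol
Let x = n(KOH), y = n(KCl).
Titrant: 1x = 3.72 × 10^-3;  mass: 56.11x + 74.55y = 0.625
Solving, x = 3.72 × 10^-3 mol, y = 5.59 × 10^-3 mol
mass of KOH = 3.72 × 10^-3 × 56.11 = 0.209 g
% KOH = 0.209 / 0.625 × 100 = 33.4 %

33.4 %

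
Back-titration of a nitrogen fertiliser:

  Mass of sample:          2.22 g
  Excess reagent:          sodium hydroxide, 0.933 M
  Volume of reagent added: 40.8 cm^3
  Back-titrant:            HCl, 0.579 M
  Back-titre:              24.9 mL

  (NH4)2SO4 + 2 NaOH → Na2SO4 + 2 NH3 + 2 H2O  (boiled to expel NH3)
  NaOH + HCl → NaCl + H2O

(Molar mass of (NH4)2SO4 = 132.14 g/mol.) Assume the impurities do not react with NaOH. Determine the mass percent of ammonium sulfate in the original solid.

70.4 %

n(NaOH) added = 0.0408 × 0.933 = 0.0381 mol
n(HCl) used in back-titration = 0.0249 × 0.579 = 0.0144 mol
n(NaOH) left over = 0.0144 mol (1:1 ratio)
n(NaOH) consumed by analyte = 0.0381 − 0.0144 = 0.0236 mol
From the 1:2 ratio, n((NH4)2SO4) = 1/2 × 0.0236 = 0.0118 mol
mass of (NH4)2SO4 = 0.0118 × 132.14 = 1.56 g
% (NH4)2SO4 = 1.56 / 2.22 × 100 = 70.4 %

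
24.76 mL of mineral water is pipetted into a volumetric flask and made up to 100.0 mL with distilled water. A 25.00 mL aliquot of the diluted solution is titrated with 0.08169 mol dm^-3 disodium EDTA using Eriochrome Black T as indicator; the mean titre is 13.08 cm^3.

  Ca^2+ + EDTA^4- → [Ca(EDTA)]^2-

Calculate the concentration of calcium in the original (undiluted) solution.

n(EDTA) = 0.01308 × 0.08169 = 1.069 × 10^-3 mol
n(Ca2+) in the aliquot = 1.069 × 10^-3 mol (1:1 ratio)
[Ca2+]_dilute = 1.069 × 10^-3 / 0.02500 = 0.04274 mol/L
Dilution factor = 100.0 / 24.76 = 4.039
[Ca2+]_stock = 0.04274 × 4.039 = 0.1726 mol/L

0.1726 mol/L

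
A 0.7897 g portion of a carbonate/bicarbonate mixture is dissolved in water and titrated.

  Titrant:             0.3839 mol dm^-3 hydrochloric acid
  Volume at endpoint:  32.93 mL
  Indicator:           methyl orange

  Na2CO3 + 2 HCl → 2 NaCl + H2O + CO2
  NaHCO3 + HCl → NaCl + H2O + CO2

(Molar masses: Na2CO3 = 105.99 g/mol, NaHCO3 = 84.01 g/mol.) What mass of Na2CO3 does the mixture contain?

0.4653 g

n(HCl) = 0.03293 × 0.3839 = 0.01264 mol
Let x = n(Na2CO3), y = n(NaHCO3).
Titrant: 2x + 1y = 0.01264;  mass: 105.99x + 84.01y = 0.7897
Solving, x = 4.390 × 10^-3 mol, y = 3.861 × 10^-3 mol
mass of Na2CO3 = 4.390 × 10^-3 × 105.99 = 0.4653 g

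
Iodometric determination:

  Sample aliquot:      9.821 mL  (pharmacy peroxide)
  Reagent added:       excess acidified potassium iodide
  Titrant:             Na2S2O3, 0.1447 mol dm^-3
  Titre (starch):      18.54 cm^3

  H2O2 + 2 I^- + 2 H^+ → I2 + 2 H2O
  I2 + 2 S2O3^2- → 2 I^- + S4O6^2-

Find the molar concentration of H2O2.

n(S2O3^2-) = 0.01854 × 0.1447 = 2.683 × 10^-3 mol
n(I2) = n(S2O3^2-)/2 = 1.341 × 10^-3 mol
n(H2O2) in the aliquot = 1.341 × 10^-3 mol (1:1 ratio)
[H2O2] = 1.341 × 10^-3 / 0.009821 = 0.1366 mol/L

0.1366 mol/L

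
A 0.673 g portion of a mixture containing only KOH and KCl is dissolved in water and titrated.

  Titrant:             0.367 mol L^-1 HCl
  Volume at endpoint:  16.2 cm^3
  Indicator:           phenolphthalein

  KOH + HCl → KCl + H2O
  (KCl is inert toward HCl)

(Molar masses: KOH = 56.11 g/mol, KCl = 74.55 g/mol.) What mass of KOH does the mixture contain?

n(HCl) = 0.0162 × 0.367 = 5.95 × 10^-3 mol
Let x = n(KOH), y = n(KCl).
Titrant: 1x = 5.95 × 10^-3;  mass: 56.11x + 74.55y = 0.673
Solving, x = 5.95 × 10^-3 mol, y = 4.55 × 10^-3 mol
mass of KOH = 5.95 × 10^-3 × 56.11 = 0.334 g

0.334 g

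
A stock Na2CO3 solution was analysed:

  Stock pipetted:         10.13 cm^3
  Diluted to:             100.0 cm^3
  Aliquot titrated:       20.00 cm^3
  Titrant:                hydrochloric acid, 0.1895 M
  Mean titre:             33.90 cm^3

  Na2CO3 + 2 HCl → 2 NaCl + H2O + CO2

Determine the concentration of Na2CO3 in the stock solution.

n(HCl) = 0.03390 × 0.1895 = 6.424 × 10^-3 mol
From the 1:2 ratio, n(Na2CO3) in the aliquot = 1/2 × 6.424 × 10^-3 = 3.212 × 10^-3 mol
[Na2CO3]_dilute = 3.212 × 10^-3 / 0.02000 = 0.1606 mol/L
Dilution factor = 100.0 / 10.13 = 9.872
[Na2CO3]_stock = 0.1606 × 9.872 = 1.585 mol/L

1.585 M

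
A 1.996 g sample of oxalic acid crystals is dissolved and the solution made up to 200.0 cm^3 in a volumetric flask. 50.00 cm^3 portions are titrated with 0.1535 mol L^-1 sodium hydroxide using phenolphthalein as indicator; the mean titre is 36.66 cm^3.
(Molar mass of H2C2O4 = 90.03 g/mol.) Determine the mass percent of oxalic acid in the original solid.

50.76 %

H2C2O4 + 2 NaOH → Na2C2O4 + 2 H2O
n(NaOH) per titration = 0.03666 × 0.1535 = 5.627 × 10^-3 mol
From the 1:2 ratio, n(H2C2O4) in each aliquot = 1/2 × 5.627 × 10^-3 = 2.814 × 10^-3 mol
n(H2C2O4) in the whole flask = 2.814 × 10^-3 × 200.0/50.00 = 0.01125 mol
mass of H2C2O4 = 0.01125 × 90.03 = 1.013 g
% H2C2O4 = 1.013 / 1.996 × 100 = 50.76 %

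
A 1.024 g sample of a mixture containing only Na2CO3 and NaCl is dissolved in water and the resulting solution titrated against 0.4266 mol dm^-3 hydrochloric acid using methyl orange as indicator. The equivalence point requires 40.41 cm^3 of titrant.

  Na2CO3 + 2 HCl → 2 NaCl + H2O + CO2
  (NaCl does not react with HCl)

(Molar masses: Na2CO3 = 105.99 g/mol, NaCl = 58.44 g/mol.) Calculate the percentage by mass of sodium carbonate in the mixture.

n(HCl) = 0.04041 × 0.4266 = 0.01724 mol
Let x = n(Na2CO3), y = n(NaCl).
Titrant: 2x = 0.01724;  mass: 105.99x + 58.44y = 1.024
Solving, x = 8.619 × 10^-3 mol, y = 1.890 × 10^-3 mol
mass of Na2CO3 = 8.619 × 10^-3 × 105.99 = 0.9136 g
% Na2CO3 = 0.9136 / 1.024 × 100 = 89.22 %

89.22 %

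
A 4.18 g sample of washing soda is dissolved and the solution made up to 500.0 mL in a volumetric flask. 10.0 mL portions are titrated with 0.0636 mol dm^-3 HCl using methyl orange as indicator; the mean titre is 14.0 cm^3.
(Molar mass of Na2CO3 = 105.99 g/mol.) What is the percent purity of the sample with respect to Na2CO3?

Na2CO3 + 2 HCl → 2 NaCl + H2O + CO2
n(HCl) per titration = 0.0140 × 0.0636 = 8.90 × 10^-4 mol
From the 1:2 ratio, n(Na2CO3) in each aliquot = 1/2 × 8.90 × 10^-4 = 4.45 × 10^-4 mol
n(Na2CO3) in the whole flask = 4.45 × 10^-4 × 500.0/10.0 = 0.0223 mol
mass of Na2CO3 = 0.0223 × 105.99 = 2.36 g
% Na2CO3 = 2.36 / 4.18 × 100 = 56.4 %

56.4 %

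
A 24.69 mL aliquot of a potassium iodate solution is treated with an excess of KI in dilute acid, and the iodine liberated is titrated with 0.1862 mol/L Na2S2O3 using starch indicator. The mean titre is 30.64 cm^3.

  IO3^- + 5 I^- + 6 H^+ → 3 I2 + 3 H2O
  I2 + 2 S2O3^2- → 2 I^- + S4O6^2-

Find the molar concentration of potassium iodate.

0.03851 mol/L

n(S2O3^2-) = 0.03064 × 0.1862 = 5.705 × 10^-3 mol
n(I2) = n(S2O3^2-)/2 = 2.853 × 10^-3 mol
From the 1:3 ratio, n(IO3^-) in the aliquot = 1/3 × 2.853 × 10^-3 = 9.509 × 10^-4 mol
[IO3^-] = 9.509 × 10^-4 / 0.02469 = 0.03851 mol/L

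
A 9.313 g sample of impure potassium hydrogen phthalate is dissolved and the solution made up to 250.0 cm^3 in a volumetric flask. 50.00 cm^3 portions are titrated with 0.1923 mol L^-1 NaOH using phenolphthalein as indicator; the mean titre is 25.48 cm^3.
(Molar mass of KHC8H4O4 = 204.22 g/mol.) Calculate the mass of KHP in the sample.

KHC8H4O4 + NaOH → KNaC8H4O4 + H2O
n(NaOH) per titration = 0.02548 × 0.1923 = 4.900 × 10^-3 mol
n(KHC8H4O4) in each aliquot = 4.900 × 10^-3 mol (1:1 ratio)
n(KHC8H4O4) in the whole flask = 4.900 × 10^-3 × 250.0/50.00 = 0.02450 mol
mass of KHC8H4O4 = 0.02450 × 204.22 = 5.003 g

5.003 g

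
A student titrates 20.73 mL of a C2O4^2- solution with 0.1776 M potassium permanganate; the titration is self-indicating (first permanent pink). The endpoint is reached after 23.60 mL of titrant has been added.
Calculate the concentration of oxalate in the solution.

0.5055 M

2 MnO4^- + 5 C2O4^2- + 16 H^+ → 2 Mn^2+ + 10 CO2 + 8 H2O
n(KMnO4) = 0.02360 L × 0.1776 mol/L = 4.191 × 10^-3 mol
From the 5:2 mole ratio, n(C2O4^2-) = 5/2 × 4.191 × 10^-3 = 0.01048 mol
[C2O4^2-] = 0.01048 mol / 0.02073 L = 0.5055 mol/L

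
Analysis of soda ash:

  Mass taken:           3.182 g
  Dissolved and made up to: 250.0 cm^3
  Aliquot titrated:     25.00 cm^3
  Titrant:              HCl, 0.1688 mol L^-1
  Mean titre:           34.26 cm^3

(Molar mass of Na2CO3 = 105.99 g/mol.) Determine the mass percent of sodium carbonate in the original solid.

Na2CO3 + 2 HCl → 2 NaCl + H2O + CO2
n(HCl) per titration = 0.03426 × 0.1688 = 5.783 × 10^-3 mol
From the 1:2 ratio, n(Na2CO3) in each aliquot = 1/2 × 5.783 × 10^-3 = 2.892 × 10^-3 mol
n(Na2CO3) in the whole flask = 2.892 × 10^-3 × 250.0/25.00 = 0.02892 mol
mass of Na2CO3 = 0.02892 × 105.99 = 3.065 g
% Na2CO3 = 3.065 / 3.182 × 100 = 96.32 %

96.32 %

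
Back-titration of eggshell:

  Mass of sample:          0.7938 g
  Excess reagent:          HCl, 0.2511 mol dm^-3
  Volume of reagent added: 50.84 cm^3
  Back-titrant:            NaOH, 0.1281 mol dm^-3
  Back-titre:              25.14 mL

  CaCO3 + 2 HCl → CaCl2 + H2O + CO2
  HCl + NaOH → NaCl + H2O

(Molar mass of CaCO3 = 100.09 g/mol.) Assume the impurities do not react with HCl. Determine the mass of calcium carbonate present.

0.4777 g

n(HCl) added = 0.05084 × 0.2511 = 0.01277 mol
n(NaOH) used in back-titration = 0.02514 × 0.1281 = 3.220 × 10^-3 mol
n(HCl) left over = 3.220 × 10^-3 mol (1:1 ratio)
n(HCl) consumed by analyte = 0.01277 − 3.220 × 10^-3 = 9.545 × 10^-3 mol
From the 1:2 ratio, n(CaCO3) = 1/2 × 9.545 × 10^-3 = 4.773 × 10^-3 mol
mass of CaCO3 = 4.773 × 10^-3 × 100.09 = 0.4777 g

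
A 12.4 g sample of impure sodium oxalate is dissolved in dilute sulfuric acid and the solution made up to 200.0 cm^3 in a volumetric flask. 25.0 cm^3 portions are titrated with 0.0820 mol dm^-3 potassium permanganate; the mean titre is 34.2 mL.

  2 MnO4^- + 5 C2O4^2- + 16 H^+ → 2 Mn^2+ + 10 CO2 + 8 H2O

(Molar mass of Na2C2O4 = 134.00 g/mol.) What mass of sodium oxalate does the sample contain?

7.52 g

n(KMnO4) per titration = 0.0342 × 0.0820 = 2.80 × 10^-3 mol
From the 5:2 ratio, n(Na2C2O4) in each aliquot = 5/2 × 2.80 × 10^-3 = 7.01 × 10^-3 mol
n(Na2C2O4) in the whole flask = 7.01 × 10^-3 × 200.0/25.0 = 0.0561 mol
mass of Na2C2O4 = 0.0561 × 134.00 = 7.52 g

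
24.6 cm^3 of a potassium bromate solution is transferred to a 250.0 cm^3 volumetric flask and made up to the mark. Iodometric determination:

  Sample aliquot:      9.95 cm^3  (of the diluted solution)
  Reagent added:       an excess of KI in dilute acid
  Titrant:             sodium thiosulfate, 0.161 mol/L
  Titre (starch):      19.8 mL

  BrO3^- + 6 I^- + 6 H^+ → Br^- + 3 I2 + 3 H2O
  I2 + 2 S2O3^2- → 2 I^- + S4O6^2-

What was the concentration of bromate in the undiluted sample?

n(S2O3^2-) = 0.0198 × 0.161 = 3.19 × 10^-3 mol
n(I2) = n(S2O3^2-)/2 = 1.59 × 10^-3 mol
From the 1:3 ratio, n(BrO3^-) in the aliquot = 1/3 × 1.59 × 10^-3 = 5.31 × 10^-4 mol
[BrO3^-]_dilute = 5.31 × 10^-4 / 0.00995 = 0.0534 mol/L
[BrO3^-]_original = 0.0534 × 250.0/24.6 = 0.543 mol/L

0.543 mol/L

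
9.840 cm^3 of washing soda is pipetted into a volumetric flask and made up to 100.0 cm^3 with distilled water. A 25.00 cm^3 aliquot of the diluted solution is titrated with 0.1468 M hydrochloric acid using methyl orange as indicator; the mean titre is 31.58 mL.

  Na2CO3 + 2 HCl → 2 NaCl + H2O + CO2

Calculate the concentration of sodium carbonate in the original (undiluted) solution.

n(HCl) = 0.03158 × 0.1468 = 4.636 × 10^-3 mol
From the 1:2 ratio, n(Na2CO3) in the aliquot = 1/2 × 4.636 × 10^-3 = 2.318 × 10^-3 mol
[Na2CO3]_dilute = 2.318 × 10^-3 / 0.02500 = 0.09272 mol/L
Dilution factor = 100.0 / 9.840 = 10.16
[Na2CO3]_stock = 0.09272 × 10.16 = 0.9423 mol/L

0.9423 M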